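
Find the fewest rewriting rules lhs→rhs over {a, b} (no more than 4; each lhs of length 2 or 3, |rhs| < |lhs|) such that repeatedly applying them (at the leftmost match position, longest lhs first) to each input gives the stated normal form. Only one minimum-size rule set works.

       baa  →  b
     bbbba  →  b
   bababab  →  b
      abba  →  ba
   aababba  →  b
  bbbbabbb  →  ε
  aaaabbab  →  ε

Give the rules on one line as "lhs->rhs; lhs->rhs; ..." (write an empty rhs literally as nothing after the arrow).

  | baa => b
  | bbbba => bba => b
  | bababab => babab => bab => b
  | abba => ba

aa->; ab->; bb->; bba->b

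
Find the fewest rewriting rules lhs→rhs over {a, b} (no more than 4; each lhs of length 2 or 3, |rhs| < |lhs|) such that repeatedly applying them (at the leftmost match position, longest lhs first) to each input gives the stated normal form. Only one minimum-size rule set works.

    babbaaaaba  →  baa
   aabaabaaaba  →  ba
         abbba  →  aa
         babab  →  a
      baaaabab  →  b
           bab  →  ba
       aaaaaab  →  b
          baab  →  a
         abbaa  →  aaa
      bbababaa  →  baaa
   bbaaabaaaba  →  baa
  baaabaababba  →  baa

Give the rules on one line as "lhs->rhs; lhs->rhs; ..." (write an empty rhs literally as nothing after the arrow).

aab->b; ab->a; bb->a; bbb->ba

  | babbaaaaba => babaaaaba => baaaaaba => baaaba => baba => baa
  | aabaabaaaba => baabaaaba => bbaaaba => aaaaba => aaba => ba
  | abbba => abba => aba => aa
  | babab => baab => bb => a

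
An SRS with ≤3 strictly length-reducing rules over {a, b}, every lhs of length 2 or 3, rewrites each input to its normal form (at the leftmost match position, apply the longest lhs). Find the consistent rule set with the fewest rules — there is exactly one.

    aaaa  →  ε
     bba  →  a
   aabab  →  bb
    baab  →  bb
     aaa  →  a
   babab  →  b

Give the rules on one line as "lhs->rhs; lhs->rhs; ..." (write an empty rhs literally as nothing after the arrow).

  | aaaa => aa => ε
  | bba => a
  | aabab => bab => bb
  | baab => bb

aa->; ab->b; bba->a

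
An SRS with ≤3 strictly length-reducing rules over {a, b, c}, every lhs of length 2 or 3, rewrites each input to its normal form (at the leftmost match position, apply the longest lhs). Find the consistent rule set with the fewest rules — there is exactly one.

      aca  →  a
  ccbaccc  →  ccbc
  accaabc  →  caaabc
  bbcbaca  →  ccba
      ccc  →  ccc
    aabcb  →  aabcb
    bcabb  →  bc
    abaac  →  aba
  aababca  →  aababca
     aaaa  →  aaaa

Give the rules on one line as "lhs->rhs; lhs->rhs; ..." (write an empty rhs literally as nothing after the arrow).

  | aca => a
  | ccbaccc => ccbcac => ccbc
  | accaabc => caaabc
  | bbcbaca => ccbaca => ccba

ac->; acc->ca; bb->c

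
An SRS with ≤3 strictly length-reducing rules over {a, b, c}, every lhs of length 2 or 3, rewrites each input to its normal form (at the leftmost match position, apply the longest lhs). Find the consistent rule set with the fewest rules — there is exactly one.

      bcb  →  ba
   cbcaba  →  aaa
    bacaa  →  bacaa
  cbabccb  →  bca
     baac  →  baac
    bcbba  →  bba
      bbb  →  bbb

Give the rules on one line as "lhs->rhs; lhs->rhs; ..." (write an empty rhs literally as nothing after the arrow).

ab->b; cb->a

  | bcb => ba
  | cbcaba => acaba => acba => aaa
  | bacaa
  | cbabccb => aabccb => abccb => bccb => bca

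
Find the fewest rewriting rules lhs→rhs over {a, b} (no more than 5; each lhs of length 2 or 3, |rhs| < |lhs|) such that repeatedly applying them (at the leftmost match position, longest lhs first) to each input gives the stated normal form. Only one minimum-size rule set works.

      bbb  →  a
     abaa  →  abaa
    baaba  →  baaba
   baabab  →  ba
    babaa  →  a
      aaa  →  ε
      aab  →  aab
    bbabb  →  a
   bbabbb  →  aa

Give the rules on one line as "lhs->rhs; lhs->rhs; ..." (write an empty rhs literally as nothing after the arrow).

  | bbb => a
  | abaa
  | baaba
  | baabab => baaaa => ba

aaa->; bab->aa; bb->; bbb->a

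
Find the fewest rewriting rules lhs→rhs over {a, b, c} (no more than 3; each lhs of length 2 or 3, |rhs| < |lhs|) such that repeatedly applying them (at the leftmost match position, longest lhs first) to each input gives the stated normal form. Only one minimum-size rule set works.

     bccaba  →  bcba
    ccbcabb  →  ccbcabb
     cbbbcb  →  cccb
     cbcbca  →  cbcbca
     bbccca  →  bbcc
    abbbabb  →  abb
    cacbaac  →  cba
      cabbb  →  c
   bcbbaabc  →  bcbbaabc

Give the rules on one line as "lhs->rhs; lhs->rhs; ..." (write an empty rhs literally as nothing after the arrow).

  | bccaba => bcba
  | ccbcabb
  | cbbbcb => cccb
  | cbcbca

ac->; bbb->c; cca->c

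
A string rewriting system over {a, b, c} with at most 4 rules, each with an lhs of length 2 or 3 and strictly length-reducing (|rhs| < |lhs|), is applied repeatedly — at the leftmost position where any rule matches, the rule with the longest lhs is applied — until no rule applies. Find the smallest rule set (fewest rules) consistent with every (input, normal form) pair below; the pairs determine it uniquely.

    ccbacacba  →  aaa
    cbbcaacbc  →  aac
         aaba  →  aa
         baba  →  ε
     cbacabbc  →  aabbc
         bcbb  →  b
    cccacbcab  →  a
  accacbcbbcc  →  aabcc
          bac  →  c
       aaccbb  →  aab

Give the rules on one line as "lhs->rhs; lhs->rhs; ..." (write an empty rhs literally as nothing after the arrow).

  | ccbacacba => caacacba => acacba => acba => aaa
  | cbbcaacbc => abcaacbc => abacbc => acbc => aac
  | aaba => aa
  | baba => ba => ε

ba->; ca->; cb->a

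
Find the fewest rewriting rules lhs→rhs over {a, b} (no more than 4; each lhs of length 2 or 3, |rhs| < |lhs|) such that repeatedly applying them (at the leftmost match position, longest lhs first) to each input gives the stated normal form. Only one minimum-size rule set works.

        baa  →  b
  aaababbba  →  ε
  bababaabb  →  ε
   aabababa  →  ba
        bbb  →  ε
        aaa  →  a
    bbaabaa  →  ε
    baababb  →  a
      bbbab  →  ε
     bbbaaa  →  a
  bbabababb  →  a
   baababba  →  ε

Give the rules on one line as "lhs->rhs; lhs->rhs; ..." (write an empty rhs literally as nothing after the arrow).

  | baa => b
  | aaababbba => ababbba => abbba => bba => aa => ε
  | bababaabb => babaabb => baabb => bbb => ab => ε
  | aabababa => bababa => baba => ba

aa->; ab->; bb->a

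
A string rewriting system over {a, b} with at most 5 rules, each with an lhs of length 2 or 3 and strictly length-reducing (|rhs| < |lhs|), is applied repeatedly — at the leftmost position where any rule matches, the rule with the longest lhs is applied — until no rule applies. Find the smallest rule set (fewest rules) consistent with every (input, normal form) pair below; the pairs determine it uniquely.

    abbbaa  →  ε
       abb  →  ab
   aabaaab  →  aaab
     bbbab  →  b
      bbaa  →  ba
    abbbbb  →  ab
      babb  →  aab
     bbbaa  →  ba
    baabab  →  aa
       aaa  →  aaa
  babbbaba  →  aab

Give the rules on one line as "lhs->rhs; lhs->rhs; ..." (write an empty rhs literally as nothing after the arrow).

aba->; bab->aa; bb->b; bba->b

  | abbbaa => abbaa => aba => ε
  | abb => ab
  | aabaaab => aaab
  | bbbab => bbab => bb => b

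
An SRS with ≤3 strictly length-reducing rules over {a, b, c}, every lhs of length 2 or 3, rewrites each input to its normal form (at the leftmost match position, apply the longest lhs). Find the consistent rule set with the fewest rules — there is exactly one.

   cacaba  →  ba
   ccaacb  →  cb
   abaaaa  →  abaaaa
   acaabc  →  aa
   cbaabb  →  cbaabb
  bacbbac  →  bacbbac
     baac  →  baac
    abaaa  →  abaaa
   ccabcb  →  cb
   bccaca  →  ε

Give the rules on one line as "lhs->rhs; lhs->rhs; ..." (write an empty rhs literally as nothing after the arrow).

  | cacaba => caba => ba
  | ccaacb => cacb => cb
  | abaaaa
  | acaabc => aabc => aa

bc->; ca->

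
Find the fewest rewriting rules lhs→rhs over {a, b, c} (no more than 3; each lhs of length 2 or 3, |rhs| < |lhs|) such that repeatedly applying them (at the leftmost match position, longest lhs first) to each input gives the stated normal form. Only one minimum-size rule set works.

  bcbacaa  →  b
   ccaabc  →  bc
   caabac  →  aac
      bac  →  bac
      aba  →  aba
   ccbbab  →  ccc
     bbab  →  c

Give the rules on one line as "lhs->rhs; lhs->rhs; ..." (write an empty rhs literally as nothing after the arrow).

  | bcbacaa => bcbaba => bcaa => bba => ca => b
  | ccaabc => cbabc => cac => bc
  | caabac => babac => aac
  | bac

bab->a; bb->c; ca->b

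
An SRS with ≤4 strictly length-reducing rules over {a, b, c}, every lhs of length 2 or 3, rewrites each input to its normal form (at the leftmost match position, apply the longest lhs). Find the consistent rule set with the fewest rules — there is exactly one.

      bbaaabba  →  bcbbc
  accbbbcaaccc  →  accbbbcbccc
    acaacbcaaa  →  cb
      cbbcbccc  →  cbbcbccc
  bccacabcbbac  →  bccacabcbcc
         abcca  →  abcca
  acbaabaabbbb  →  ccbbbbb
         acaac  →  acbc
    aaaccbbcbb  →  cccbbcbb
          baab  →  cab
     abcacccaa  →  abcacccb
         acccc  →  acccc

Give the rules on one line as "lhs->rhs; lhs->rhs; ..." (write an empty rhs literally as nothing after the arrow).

aa->b; aba->ca; ba->c; cba->aa

  | bbaaabba => bcaabba => bcbbba => bcbbc
  | accbbbcaaccc => accbbbcbccc
  | acaacbcaaa => acbcbcaaa => acbcbcba => acbcbaa => acbaaa => aaaaa => baaa => caa => cb
  | cbbcbccc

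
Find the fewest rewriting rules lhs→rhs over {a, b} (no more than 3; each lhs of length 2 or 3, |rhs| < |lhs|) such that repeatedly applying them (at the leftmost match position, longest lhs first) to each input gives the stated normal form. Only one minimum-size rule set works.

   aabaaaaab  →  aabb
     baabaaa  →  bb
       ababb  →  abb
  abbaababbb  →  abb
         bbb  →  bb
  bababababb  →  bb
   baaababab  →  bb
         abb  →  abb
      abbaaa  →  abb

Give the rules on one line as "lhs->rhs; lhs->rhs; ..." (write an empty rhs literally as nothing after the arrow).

  | aabaaaaab => aabaaaab => aabaaab => aabaab => aabab => aabb
  | baabaaa => babaaa => bbaaa => bbaa => bba => bb
  | ababb => abbb => abb
  | abbaababbb => abbababbb => abbbabbb => abbabbb => abbbbb => abbbb => abbb => abb

ba->b; bbb->bb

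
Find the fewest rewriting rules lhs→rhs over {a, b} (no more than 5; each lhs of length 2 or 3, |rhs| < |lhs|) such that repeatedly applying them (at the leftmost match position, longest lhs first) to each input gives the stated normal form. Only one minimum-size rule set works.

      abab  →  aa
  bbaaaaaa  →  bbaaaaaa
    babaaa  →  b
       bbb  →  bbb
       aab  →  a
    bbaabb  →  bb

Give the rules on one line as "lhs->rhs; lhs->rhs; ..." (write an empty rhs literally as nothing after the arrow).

  | abab => abb => aa
  | bbaaaaaa
  | babaaa => babaa => baba => bab => b
  | bbb

aab->a; ab->; aba->ab; abb->aa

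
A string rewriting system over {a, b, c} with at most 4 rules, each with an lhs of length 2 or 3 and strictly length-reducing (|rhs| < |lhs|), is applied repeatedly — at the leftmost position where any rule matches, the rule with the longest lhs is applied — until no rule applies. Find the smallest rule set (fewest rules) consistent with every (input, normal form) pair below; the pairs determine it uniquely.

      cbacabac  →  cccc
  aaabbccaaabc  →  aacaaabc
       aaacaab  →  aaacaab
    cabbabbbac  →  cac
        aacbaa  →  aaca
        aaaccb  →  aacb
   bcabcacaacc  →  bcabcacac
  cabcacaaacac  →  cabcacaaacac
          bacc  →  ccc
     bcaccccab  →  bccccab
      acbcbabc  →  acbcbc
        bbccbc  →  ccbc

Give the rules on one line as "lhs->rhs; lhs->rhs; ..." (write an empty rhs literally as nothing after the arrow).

acc->c; ba->; bac->cc; bb->

  | cbacabac => cccabac => cccacc => cccc
  | aaabbccaaabc => aaaccaaabc => aacaaabc
  | aaacaab
  | cabbabbbac => caabbbac => caabac => caacc => cac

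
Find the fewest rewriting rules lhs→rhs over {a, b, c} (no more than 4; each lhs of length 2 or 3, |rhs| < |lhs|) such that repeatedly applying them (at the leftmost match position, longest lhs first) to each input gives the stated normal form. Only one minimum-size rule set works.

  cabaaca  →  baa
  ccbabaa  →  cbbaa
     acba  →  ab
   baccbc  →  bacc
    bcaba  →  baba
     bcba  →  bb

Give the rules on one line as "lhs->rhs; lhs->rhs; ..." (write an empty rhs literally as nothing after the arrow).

bca->ba; ca->; cba->b; cbc->c

  | cabaaca => baaca => baa
  | ccbabaa => cbbaa
  | acba => ab
  | baccbc => bacc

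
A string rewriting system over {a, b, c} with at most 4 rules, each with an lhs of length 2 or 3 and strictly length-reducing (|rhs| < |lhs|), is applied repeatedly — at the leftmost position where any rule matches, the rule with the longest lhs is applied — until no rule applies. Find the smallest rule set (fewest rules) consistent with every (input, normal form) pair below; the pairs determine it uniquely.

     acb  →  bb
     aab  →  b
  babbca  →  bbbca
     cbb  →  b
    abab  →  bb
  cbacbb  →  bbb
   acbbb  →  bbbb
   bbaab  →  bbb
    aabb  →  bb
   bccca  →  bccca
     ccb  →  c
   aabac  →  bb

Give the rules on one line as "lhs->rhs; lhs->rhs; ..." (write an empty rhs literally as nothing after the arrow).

ab->b; ac->b; cb->

  | acb => bb
  | aab => ab => b
  | babbca => bbbca
  | cbb => b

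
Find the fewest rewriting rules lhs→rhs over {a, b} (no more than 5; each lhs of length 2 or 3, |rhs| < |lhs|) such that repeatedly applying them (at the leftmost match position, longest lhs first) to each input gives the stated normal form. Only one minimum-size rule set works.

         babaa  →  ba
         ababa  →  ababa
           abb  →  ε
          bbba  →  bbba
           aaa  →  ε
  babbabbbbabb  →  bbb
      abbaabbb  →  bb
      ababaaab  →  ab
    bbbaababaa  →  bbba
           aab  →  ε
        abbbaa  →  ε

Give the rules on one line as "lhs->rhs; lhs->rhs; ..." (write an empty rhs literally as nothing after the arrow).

aaa->; aab->; abb->; baa->

  | babaa => ba
  | ababa
  | abb => ε
  | bbba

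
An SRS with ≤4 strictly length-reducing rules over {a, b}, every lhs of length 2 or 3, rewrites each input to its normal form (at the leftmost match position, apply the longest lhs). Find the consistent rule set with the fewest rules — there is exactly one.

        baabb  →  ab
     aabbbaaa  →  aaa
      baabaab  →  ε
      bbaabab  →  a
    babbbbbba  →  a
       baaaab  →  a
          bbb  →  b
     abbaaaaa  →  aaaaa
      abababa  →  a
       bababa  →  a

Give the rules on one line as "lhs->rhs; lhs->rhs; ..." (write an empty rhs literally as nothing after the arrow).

aab->ba; ba->; bab->ba; bb->b

  | baabb => abb => ab
  | aabbbaaa => babbaaa => babaaa => baaaa => aaa
  | baabaab => abaab => aab => ba => ε
  | bbaabab => baabab => abab => aba => a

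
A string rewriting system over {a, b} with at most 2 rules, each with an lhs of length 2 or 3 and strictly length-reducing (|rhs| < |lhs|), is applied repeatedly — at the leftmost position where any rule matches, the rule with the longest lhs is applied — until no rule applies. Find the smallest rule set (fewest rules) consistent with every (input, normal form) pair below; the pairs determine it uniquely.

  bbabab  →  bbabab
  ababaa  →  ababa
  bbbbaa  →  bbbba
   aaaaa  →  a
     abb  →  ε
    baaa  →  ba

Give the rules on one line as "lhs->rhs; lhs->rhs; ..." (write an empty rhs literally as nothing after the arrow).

aa->a; abb->

  | bbabab
  | ababaa => ababa
  | bbbbaa => bbbba
  | aaaaa => aaaa => aaa => aa => a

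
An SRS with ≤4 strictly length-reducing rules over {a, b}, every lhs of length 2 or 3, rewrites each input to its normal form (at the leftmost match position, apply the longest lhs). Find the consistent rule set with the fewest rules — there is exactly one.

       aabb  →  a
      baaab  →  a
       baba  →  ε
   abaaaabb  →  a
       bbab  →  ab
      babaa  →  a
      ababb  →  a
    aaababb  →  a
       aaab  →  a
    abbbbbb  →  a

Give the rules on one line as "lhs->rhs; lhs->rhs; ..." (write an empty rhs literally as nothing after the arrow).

  | aabb => aab => aa => a
  | baaab => aab => aa => a
  | baba => ba => ε
  | abaaaabb => aaaabb => aaabb => aabb => aab => aa => a

aa->a; aab->aa; ba->; bb->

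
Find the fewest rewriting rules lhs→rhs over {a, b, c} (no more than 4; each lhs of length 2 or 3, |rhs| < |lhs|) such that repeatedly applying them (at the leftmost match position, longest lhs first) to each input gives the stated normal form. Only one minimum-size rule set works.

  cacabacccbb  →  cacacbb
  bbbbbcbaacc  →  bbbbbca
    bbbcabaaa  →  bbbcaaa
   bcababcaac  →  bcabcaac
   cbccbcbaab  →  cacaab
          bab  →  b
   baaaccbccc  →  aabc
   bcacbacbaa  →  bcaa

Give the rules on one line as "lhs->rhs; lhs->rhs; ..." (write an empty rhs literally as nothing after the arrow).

ba->; cbc->ca; cc->

  | cacabacccbb => cacacccbb => cacacbb
  | bbbbbcbaacc => bbbbbcacc => bbbbbca
  | bbbcabaaa => bbbcaaa
  | bcababcaac => bcabcaac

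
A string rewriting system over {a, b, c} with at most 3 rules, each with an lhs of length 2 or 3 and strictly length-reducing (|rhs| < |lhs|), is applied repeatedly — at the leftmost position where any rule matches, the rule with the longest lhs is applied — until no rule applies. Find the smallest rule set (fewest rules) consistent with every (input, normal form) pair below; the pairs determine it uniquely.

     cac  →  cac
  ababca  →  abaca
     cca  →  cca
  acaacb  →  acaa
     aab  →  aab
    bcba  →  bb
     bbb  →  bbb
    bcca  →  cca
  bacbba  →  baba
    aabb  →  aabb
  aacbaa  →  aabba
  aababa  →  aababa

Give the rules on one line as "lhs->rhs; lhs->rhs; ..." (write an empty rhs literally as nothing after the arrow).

  | cac
  | ababca => abaca
  | cca
  | acaacb => acaa

bc->c; cb->; cba->bb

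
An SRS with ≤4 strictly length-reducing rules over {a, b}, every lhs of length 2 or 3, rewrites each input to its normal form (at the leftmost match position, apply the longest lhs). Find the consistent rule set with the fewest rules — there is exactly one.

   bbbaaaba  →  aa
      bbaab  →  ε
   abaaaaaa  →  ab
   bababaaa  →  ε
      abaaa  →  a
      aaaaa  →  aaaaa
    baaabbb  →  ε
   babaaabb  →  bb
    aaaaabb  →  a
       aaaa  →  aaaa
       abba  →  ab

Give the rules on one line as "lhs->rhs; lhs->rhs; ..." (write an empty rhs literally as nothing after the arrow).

aab->; ba->; baa->b; bbb->

  | bbbaaaba => aaaba => aa
  | bbaab => bbb => ε
  | abaaaaaa => abaaaa => abaa => ab
  | bababaaa => babaaa => baaa => ba => ε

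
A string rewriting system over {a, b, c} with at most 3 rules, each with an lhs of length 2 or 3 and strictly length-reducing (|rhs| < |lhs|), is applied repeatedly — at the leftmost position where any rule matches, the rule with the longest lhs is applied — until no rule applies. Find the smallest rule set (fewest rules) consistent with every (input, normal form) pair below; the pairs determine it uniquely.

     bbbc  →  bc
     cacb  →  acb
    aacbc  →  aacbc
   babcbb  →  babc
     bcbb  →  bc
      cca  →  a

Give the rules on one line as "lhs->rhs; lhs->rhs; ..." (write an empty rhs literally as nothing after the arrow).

bb->; ca->a

  | bbbc => bc
  | cacb => acb
  | aacbc
  | babcbb => babc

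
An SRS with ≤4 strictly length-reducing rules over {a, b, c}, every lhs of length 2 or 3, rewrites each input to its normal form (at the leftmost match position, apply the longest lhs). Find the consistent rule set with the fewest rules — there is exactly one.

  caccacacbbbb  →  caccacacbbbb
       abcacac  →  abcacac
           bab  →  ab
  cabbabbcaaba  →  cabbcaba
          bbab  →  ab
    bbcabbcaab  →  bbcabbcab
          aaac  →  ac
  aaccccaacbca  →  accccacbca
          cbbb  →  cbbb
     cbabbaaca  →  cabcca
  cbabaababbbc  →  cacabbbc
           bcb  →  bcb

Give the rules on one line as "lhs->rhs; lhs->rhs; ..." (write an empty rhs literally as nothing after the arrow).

aa->a; baa->c; bab->ab

  | caccacacbbbb
  | abcacac
  | bab => ab
  | cabbabbcaaba => cababbcaaba => caabbcaaba => cabbcaaba => cabbcaba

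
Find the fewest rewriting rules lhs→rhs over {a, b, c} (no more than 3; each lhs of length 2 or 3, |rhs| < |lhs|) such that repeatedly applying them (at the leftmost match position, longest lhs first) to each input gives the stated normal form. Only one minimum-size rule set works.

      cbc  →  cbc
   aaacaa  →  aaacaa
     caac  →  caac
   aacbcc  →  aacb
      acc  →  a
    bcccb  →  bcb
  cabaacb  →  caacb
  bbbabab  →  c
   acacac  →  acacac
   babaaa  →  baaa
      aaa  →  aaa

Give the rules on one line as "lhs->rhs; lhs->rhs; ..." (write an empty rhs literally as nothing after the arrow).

ab->; bbb->c; cc->

  | cbc
  | aaacaa
  | caac
  | aacbcc => aacb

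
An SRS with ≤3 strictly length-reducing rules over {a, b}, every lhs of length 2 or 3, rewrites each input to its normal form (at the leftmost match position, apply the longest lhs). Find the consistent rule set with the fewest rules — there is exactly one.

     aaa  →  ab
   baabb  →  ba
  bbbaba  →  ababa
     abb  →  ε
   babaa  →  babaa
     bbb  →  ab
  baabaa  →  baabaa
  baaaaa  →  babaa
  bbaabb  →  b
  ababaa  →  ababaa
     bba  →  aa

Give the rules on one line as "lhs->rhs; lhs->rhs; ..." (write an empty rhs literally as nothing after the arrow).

  | aaa => ab
  | baabb => ba
  | bbbaba => ababa
  | abb => ε

aaa->ab; abb->; bb->a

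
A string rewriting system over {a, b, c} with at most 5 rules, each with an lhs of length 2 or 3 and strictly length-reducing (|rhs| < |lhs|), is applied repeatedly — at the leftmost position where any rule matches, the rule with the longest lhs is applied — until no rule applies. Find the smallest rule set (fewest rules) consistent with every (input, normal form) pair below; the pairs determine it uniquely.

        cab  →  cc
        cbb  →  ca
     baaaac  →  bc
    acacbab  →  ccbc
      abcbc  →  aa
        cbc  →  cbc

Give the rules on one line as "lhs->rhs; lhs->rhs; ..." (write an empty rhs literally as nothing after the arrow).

  | cab => cc
  | cbb => ca
  | baaaac => baaac => baac => bac => bc
  | acacbab => cacbab => ccbab => ccbc

ab->c; abc->ba; ac->c; bb->a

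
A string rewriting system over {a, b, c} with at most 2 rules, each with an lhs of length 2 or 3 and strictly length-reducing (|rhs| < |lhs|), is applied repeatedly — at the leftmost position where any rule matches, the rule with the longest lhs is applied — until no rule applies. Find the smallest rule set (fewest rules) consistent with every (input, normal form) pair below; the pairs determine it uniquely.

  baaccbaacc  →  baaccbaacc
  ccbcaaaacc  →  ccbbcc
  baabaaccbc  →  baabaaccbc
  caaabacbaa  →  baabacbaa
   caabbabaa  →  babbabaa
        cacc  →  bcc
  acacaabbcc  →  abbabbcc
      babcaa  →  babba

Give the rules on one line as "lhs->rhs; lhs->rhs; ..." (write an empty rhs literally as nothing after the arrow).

  | baaccbaacc
  | ccbcaaaacc => ccbbaaacc => ccbbcc
  | baabaaccbc
  | caaabacbaa => baabacbaa

aaa->; ca->b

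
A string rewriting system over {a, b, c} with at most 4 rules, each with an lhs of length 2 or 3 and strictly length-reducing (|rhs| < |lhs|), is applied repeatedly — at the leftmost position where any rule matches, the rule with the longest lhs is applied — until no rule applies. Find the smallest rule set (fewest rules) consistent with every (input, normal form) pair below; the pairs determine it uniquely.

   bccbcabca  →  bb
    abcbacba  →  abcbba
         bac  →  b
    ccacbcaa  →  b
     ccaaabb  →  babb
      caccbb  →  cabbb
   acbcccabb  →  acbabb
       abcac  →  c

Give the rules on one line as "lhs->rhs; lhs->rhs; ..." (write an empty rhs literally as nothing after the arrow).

aa->; bac->b; bca->a; cc->b

  | bccbcabca => bbbcabca => bbabca => bbaa => bb
  | abcbacba => abcbba
  | bac => b
  | ccacbcaa => bacbcaa => bbcaa => baa => b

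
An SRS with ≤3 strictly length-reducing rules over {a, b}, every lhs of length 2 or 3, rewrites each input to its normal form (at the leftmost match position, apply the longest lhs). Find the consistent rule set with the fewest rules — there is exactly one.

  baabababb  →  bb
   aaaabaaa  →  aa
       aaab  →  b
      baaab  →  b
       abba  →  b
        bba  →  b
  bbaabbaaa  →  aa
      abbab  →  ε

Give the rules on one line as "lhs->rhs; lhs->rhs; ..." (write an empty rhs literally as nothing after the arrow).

ab->b; ba->; bab->a

  | baabababb => abababb => bababb => aabb => abb => bb
  | aaaabaaa => aaabaaa => aabaaa => abaaa => baaa => aa
  | aaab => aab => ab => b
  | baaab => aab => ab => b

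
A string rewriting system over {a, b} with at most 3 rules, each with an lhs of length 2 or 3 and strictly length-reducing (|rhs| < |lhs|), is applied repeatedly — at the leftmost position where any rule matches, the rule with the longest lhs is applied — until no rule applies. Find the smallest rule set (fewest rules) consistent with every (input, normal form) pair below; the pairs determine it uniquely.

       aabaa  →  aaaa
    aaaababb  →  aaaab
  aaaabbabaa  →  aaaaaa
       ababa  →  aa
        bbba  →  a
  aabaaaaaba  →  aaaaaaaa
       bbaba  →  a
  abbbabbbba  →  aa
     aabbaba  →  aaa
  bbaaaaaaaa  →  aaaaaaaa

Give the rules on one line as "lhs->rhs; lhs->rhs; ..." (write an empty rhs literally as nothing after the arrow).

ba->a; bab->

  | aabaa => aaaa
  | aaaababb => aaaab
  | aaaabbabaa => aaaabaa => aaaaaa
  | ababa => aa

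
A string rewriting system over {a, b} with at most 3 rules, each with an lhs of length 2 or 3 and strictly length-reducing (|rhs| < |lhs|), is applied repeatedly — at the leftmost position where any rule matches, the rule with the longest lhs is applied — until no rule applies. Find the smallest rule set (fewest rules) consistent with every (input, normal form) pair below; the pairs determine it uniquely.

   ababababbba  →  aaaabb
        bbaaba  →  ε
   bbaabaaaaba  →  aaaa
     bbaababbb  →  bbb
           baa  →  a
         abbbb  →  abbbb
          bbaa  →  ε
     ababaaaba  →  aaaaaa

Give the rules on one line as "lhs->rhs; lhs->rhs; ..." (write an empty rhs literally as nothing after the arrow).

  | ababababbba => aabababbba => aaababbba => aaaabbba => aaaabb
  | bbaaba => baba => ba => ε
  | bbaabaaaaba => babaaaaba => baaaaba => aaaba => aaaa
  | bbaababbb => bababbb => babbb => bbb

aba->aa; ba->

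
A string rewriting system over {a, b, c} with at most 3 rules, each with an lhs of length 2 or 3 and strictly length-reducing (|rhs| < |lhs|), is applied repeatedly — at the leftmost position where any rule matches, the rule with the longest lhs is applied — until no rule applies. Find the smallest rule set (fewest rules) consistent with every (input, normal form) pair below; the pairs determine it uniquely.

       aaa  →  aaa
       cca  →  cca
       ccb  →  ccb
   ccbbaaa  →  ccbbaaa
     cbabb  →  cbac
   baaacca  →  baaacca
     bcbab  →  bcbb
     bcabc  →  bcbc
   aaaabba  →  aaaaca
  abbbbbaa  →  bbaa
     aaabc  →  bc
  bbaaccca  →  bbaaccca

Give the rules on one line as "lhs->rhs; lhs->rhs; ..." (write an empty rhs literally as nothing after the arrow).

ab->b; abb->ac; acb->

  | aaa
  | cca
  | ccb
  | ccbbaaa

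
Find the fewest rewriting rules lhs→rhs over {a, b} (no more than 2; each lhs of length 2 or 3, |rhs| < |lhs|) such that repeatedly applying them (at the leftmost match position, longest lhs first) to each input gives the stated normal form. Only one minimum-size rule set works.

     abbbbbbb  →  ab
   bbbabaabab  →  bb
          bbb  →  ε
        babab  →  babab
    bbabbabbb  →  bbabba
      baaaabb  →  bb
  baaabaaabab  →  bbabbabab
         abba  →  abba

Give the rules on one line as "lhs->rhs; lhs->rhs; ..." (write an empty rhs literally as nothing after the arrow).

aa->b; bbb->

  | abbbbbbb => abbbb => ab
  | bbbabaabab => abaabab => abbbab => aab => bb
  | bbb => ε
  | babab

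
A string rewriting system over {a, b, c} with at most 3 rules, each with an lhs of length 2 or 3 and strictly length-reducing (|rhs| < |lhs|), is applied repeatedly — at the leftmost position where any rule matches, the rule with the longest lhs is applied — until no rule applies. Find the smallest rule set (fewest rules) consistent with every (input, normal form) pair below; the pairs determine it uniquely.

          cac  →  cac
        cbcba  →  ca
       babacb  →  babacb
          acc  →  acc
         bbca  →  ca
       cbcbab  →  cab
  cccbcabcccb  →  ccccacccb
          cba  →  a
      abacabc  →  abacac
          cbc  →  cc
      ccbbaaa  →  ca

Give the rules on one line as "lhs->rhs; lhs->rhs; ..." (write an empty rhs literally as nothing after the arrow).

baa->; bc->c; cba->a

  | cac
  | cbcba => ccba => ca
  | babacb
  | acc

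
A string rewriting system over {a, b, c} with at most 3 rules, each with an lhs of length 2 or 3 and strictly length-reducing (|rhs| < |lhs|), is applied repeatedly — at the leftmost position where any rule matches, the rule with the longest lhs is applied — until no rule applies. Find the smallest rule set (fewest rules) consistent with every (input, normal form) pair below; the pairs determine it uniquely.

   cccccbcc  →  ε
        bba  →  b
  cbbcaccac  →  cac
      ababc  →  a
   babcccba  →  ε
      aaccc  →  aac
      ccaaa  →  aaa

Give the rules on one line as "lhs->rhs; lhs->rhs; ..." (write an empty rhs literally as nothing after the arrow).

  | cccccbcc => cccbcc => cbcc => cc => ε
  | bba => b
  | cbbcaccac => cbaccac => cccac => cac
  | ababc => abc => a

ba->; bc->; cc->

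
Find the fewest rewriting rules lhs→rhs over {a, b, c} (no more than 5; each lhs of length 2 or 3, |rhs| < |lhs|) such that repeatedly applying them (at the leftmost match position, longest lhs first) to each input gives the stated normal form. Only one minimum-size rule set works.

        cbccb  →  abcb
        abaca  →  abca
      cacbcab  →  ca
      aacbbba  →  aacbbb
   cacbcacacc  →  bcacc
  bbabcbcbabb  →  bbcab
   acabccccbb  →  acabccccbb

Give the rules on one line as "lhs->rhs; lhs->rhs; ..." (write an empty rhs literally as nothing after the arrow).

  | cbccb => abcb
  | abaca => abca
  | cacbcab => caabab => bab => ca
  | aacbbba => aacbbb

ba->b; bab->ca; caa->; cbc->ab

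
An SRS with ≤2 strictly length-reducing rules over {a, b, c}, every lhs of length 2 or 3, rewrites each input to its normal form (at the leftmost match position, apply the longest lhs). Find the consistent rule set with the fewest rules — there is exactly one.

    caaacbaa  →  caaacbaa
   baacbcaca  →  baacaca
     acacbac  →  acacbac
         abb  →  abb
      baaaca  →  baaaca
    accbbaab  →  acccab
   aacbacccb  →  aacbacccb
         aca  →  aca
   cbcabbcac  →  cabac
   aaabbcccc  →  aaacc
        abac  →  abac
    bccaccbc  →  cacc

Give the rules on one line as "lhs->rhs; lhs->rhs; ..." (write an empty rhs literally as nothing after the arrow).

  | caaacbaa
  | baacbcaca => baacaca
  | acacbac
  | abb

bba->c; bc->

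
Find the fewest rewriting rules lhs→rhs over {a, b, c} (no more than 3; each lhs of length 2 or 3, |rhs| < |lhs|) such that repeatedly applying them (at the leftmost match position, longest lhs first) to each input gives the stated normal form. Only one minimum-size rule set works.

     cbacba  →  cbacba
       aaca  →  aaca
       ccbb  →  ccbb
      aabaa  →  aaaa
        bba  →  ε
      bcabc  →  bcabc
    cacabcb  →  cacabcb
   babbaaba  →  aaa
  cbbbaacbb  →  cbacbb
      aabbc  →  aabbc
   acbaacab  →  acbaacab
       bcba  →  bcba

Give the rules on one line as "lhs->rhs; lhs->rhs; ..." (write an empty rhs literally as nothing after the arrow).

  | cbacba
  | aaca
  | ccbb
  | aabaa => aaaa

aba->aa; bab->ab; bba->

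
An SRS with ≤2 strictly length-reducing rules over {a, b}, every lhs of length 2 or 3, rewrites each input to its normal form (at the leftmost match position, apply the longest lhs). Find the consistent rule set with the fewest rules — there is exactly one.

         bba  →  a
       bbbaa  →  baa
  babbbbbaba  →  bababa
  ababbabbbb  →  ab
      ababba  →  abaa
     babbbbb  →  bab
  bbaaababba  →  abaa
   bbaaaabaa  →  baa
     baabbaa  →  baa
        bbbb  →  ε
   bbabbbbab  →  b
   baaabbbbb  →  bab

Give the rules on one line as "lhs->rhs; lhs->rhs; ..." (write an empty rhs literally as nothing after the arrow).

  | bba => a
  | bbbaa => baa
  | babbbbbaba => babbbaba => bababa
  | ababbabbbb => abaabbbb => abbbbb => abbb => ab

aab->b; bb->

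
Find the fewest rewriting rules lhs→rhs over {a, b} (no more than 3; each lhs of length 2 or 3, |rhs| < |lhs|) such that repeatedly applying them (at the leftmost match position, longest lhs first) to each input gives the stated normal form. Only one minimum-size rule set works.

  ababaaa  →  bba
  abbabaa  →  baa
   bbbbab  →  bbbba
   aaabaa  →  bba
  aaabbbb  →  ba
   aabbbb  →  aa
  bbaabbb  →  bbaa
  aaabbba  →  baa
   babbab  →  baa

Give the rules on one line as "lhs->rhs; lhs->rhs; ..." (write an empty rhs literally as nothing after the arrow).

aaa->ba; ab->a

  | ababaaa => aabaaa => aaaaa => baaa => bba
  | abbabaa => ababaa => aabaa => aaaa => baa
  | bbbbab => bbbba
  | aaabaa => babaa => baaa => bba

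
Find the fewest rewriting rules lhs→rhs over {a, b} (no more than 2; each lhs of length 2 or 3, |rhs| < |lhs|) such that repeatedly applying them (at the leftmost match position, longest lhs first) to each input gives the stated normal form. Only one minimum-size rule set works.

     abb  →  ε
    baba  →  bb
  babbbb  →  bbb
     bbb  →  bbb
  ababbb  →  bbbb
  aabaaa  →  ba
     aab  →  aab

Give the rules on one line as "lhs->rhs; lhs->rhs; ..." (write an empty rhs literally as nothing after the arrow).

  | abb => ε
  | baba => bb
  | babbbb => bbb
  | bbb

aba->b; abb->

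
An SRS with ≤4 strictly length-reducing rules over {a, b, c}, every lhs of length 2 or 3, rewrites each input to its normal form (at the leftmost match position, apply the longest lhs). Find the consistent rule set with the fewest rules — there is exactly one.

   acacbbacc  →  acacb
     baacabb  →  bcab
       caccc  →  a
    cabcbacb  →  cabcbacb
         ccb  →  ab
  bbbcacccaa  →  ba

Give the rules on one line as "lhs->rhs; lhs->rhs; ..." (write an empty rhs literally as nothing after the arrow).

aa->; bb->b; cc->a

  | acacbbacc => acacbacc => acacbaa => acacb
  | baacabb => bcabb => bcab
  | caccc => caac => cc => a
  | cabcbacb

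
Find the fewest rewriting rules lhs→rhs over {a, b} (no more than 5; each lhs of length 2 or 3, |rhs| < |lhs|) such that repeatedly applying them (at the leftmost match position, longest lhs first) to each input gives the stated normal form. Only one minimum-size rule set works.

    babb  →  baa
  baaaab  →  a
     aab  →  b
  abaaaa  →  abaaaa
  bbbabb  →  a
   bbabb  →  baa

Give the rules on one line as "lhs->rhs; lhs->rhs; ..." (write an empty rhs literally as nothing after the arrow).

aab->b; bb->a; bba->ba; bbb->a

  | babb => baa
  | baaaab => baab => bb => a
  | aab => b
  | abaaaa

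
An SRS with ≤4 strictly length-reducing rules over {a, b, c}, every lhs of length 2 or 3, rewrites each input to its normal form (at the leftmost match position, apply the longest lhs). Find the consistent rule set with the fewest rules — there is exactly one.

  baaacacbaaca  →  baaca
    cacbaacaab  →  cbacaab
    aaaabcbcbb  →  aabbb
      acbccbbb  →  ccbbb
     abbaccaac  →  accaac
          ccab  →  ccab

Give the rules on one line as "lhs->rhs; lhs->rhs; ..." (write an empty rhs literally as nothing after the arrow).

acb->bb; bba->b; bc->c

  | baaacacbaaca => baaacbbaaca => baabbbaaca => baabbaca => baabca => baaca
  | cacbaacaab => cbbaacaab => cbacaab
  | aaaabcbcbb => aaaacbcbb => aaabbcbb => aaabcbb => aaacbb => aabbb
  | acbccbbb => bbccbbb => bccbbb => ccbbb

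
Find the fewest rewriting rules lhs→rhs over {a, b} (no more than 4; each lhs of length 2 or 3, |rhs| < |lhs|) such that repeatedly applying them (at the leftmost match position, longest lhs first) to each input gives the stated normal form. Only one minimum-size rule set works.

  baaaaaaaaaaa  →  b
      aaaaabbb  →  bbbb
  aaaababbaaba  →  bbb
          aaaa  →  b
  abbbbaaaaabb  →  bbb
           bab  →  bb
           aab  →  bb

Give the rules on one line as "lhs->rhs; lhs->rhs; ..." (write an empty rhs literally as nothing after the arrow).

aa->b; aaa->aa; ba->; bab->bb

  | baaaaaaaaaaa => aaaaaaaaaa => aaaaaaaaa => aaaaaaaa => aaaaaaa => aaaaaa => aaaaa => aaaa => aaa => aa => b
  | aaaaabbb => aaaabbb => aaabbb => aabbb => bbbb
  | aaaababbaaba => aaababbaaba => aababbaaba => bbabbaaba => bbbbaaba => bbbaba => bbbba => bbb
  | aaaa => aaa => aa => b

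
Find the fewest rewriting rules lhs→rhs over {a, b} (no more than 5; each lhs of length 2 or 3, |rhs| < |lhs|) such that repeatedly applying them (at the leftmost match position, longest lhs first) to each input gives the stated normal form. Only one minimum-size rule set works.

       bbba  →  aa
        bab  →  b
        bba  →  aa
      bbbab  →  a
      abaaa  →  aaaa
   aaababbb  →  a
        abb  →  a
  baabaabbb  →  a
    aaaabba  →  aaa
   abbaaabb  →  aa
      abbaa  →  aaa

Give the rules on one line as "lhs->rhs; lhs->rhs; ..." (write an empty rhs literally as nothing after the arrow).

aab->a; ab->a; ba->; bb->a

  | bbba => aba => aa
  | bab => b
  | bba => aa
  | bbbab => abab => aab => a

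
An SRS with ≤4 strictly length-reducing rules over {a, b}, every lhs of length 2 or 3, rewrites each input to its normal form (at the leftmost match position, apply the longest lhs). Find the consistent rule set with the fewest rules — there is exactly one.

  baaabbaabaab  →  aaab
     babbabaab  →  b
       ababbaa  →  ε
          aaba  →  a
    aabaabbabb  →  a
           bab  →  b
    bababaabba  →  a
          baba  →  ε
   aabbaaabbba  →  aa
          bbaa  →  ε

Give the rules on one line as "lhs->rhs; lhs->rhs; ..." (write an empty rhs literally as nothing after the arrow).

aba->; abb->; ba->

  | baaabbaabaab => aabbaabaab => aaabaab => aaab
  | babbabaab => bbabaab => bbaab => bab => b
  | ababbaa => bbaa => ba => ε
  | aaba => a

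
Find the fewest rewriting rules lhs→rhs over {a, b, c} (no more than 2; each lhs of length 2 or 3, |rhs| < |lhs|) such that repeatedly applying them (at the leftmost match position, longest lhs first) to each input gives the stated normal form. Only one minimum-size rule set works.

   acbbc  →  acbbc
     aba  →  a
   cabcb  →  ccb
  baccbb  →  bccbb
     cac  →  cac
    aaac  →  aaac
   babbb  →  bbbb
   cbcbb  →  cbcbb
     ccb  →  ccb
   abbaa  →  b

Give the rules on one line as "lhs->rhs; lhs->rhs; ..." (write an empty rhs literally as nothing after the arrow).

ab->; ba->b

  | acbbc
  | aba => a
  | cabcb => ccb
  | baccbb => bccbb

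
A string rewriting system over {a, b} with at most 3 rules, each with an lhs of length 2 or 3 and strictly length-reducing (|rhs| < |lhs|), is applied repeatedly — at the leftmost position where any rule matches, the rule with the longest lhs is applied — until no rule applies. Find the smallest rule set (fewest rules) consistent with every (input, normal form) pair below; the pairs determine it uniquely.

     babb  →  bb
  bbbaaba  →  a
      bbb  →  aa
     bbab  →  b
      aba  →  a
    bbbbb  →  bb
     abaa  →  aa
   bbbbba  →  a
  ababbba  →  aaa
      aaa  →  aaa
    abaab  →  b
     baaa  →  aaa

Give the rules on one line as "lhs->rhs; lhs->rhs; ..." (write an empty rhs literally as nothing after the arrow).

  | babb => abb => bb
  | bbbaaba => aaaaba => aaaba => aaba => aba => ba => a
  | bbb => aa
  | bbab => bab => ab => b

ab->b; ba->a; bbb->aa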